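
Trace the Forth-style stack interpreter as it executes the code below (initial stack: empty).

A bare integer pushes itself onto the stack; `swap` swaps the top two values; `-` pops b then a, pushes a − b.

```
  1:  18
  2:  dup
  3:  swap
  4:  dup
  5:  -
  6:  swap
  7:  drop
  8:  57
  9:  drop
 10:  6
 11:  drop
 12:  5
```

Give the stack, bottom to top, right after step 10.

18    18
dup   18 18
swap  18 18
dup   18 18 18
-     18 0
swap  0 18
drop  0
57    0 57
drop  0
6     0 6

[0, 6]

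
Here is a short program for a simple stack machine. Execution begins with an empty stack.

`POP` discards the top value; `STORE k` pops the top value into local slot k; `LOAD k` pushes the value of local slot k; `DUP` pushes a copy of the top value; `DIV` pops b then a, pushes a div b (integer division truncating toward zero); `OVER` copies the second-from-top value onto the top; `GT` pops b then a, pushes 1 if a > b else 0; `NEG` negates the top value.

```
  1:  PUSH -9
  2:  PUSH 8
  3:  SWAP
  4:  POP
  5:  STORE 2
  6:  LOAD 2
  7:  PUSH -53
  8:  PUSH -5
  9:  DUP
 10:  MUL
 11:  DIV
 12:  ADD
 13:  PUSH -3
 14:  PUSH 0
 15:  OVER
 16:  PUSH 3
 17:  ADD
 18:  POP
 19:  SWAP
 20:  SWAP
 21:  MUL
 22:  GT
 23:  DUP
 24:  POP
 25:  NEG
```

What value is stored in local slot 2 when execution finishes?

8

PUSH -9   -9
PUSH 8    -9 8
SWAP      8 -9
POP       8
STORE 2   (empty)
LOAD 2    8
PUSH -53  8 -53
PUSH -5   8 -53 -5
DUP       8 -53 -5 -5
MUL       8 -53 25
DIV       8 -2
ADD       6
PUSH -3   6 -3
PUSH 0    6 -3 0
OVER      6 -3 0 -3
PUSH 3    6 -3 0 -3 3
ADD       6 -3 0 0
POP       6 -3 0
SWAP      6 0 -3
SWAP      6 -3 0
MUL       6 0
GT        1
DUP       1 1
POP       1
NEG       -1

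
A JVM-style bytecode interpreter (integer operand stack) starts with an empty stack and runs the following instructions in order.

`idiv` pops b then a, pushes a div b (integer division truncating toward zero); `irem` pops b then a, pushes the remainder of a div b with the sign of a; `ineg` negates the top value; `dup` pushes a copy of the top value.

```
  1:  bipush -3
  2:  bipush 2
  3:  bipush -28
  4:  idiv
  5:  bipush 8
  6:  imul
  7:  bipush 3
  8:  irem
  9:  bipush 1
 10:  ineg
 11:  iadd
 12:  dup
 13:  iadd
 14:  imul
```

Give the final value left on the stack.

bipush -3  -> -3
bipush 2   -> -3 2
bipush -28 -> -3 2 -28
idiv       -> -3 0
bipush 8   -> -3 0 8
imul       -> -3 0
bipush 3   -> -3 0 3
irem       -> -3 0
bipush 1   -> -3 0 1
ineg       -> -3 0 -1
iadd       -> -3 -1
dup        -> -3 -1 -1
iadd       -> -3 -2
imul       -> 6

6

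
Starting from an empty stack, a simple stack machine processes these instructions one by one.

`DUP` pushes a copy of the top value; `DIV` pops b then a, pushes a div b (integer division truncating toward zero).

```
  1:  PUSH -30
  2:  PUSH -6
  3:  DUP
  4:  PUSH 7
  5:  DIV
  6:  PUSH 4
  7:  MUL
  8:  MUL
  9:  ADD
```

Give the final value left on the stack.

PUSH -30 → -30
PUSH -6  → -30 -6
DUP      → -30 -6 -6
PUSH 7   → -30 -6 -6 7
DIV      → -30 -6 0
PUSH 4   → -30 -6 0 4
MUL      → -30 -6 0
MUL      → -30 0
ADD      → -30

-30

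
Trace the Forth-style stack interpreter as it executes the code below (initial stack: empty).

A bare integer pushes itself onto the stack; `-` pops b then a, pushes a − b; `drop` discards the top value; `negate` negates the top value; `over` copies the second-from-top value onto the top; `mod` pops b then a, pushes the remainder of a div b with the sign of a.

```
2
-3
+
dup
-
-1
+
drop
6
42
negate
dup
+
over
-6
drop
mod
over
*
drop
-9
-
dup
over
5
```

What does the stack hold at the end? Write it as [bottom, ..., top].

[15, 15, 15, 5]

2      : [2]
-3     : [2, -3]
+      : [-1]
dup    : [-1, -1]
-      : [0]
-1     : [0, -1]
+      : [-1]
drop   : []
6      : [6]
42     : [6, 42]
negate : [6, -42]
dup    : [6, -42, -42]
+      : [6, -84]
over   : [6, -84, 6]
-6     : [6, -84, 6, -6]
drop   : [6, -84, 6]
mod    : [6, 0]
over   : [6, 0, 6]
*      : [6, 0]
drop   : [6]
-9     : [6, -9]
-      : [15]
dup    : [15, 15]
over   : [15, 15, 15]
5      : [15, 15, 15, 5]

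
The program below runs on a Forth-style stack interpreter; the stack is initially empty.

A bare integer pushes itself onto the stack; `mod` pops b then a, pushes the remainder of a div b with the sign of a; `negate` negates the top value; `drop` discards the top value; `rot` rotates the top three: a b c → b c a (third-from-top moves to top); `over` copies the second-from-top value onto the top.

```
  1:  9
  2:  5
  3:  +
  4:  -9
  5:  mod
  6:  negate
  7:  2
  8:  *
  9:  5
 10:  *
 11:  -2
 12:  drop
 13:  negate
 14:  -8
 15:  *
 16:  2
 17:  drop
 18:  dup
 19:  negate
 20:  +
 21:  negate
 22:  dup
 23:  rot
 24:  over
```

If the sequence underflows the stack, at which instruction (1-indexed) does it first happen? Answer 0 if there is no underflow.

9      : 9
5      : 9 5
+      : 14
-9     : 14 -9
mod    : 5
negate : -5
2      : -5 2
*      : -10
5      : -10 5
*      : -50
-2     : -50 -2
drop   : -50
negate : 50
-8     : 50 -8
*      : -400
2      : -400 2
drop   : -400
dup    : -400 -400
negate : -400 400
+      : 0
negate : 0
dup    : 0 0
rot  — needs 3 operands, stack has 2 → underflow

23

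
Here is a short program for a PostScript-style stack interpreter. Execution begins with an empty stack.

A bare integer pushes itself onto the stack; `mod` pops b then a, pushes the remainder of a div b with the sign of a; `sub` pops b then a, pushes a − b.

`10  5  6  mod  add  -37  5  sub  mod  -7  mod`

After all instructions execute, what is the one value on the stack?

1

10  -> [10]
5   -> [10, 5]
6   -> [10, 5, 6]
mod -> [10, 5]
add -> [15]
-37 -> [15, -37]
5   -> [15, -37, 5]
sub -> [15, -42]
mod -> [15]
-7  -> [15, -7]
mod -> [1]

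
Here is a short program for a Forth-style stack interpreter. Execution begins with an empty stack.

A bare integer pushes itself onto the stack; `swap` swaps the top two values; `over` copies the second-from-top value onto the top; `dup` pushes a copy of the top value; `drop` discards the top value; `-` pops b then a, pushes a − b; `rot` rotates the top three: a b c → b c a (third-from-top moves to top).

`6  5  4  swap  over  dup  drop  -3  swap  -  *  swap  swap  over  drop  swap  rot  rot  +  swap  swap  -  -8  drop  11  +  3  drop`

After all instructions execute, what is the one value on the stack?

6    → [6]
5    → [6, 5]
4    → [6, 5, 4]
swap → [6, 4, 5]
over → [6, 4, 5, 4]
dup  → [6, 4, 5, 4, 4]
drop → [6, 4, 5, 4]
-3   → [6, 4, 5, 4, -3]
swap → [6, 4, 5, -3, 4]
-    → [6, 4, 5, -7]
*    → [6, 4, -35]
swap → [6, -35, 4]
swap → [6, 4, -35]
over → [6, 4, -35, 4]
drop → [6, 4, -35]
swap → [6, -35, 4]
rot  → [-35, 4, 6]
rot  → [4, 6, -35]
+    → [4, -29]
swap → [-29, 4]
swap → [4, -29]
-    → [33]
-8   → [33, -8]
drop → [33]
11   → [33, 11]
+    → [44]
3    → [44, 3]
drop → [44]

44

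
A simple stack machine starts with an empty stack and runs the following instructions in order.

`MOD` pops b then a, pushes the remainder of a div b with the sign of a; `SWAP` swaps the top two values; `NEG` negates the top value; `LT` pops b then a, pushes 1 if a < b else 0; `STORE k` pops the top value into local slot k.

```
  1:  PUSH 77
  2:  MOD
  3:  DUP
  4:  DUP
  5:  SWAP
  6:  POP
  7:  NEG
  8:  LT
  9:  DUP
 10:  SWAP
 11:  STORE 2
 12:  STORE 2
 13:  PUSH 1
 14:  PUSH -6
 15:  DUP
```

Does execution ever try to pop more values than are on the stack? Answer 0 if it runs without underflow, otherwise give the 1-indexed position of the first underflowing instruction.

2

PUSH 77 → 77
MOD  — needs 2 operands, stack has 1 → underflow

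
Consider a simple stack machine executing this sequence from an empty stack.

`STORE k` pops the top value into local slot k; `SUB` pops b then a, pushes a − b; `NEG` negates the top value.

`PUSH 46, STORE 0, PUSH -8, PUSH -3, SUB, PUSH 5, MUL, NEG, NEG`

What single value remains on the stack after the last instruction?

-25

PUSH 46 : [46]
STORE 0 : []
PUSH -8 : [-8]
PUSH -3 : [-8, -3]
SUB     : [-5]
PUSH 5  : [-5, 5]
MUL     : [-25]
NEG     : [25]
NEG     : [-25]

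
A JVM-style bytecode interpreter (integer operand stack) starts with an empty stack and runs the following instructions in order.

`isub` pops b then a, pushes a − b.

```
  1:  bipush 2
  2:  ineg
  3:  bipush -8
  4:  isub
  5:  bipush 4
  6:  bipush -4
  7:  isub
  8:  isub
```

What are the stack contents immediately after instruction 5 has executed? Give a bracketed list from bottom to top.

[6, 4]

bipush 2  -> [2]
ineg      -> [-2]
bipush -8 -> [-2, -8]
isub      -> [6]
bipush 4  -> [6, 4]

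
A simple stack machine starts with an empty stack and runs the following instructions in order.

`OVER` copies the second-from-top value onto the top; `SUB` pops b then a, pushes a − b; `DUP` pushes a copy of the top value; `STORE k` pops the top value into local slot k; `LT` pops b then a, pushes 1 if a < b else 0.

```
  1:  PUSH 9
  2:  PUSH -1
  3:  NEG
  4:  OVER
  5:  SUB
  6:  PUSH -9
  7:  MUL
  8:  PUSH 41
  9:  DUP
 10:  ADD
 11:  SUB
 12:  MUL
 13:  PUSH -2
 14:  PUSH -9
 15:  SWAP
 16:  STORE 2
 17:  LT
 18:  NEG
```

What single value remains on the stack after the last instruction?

PUSH 9  -> [9]
PUSH -1 -> [9, -1]
NEG     -> [9, 1]
OVER    -> [9, 1, 9]
SUB     -> [9, -8]
PUSH -9 -> [9, -8, -9]
MUL     -> [9, 72]
PUSH 41 -> [9, 72, 41]
DUP     -> [9, 72, 41, 41]
ADD     -> [9, 72, 82]
SUB     -> [9, -10]
MUL     -> [-90]
PUSH -2 -> [-90, -2]
PUSH -9 -> [-90, -2, -9]
SWAP    -> [-90, -9, -2]
STORE 2 -> [-90, -9]
LT      -> [1]
NEG     -> [-1]

-1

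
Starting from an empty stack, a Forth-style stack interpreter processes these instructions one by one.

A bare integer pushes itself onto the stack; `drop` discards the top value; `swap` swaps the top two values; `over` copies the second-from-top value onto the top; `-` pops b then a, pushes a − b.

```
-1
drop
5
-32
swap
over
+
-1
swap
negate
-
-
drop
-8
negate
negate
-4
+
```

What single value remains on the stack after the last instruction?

-12

-1     -> -1
drop   -> (empty)
5      -> 5
-32    -> 5 -32
swap   -> -32 5
over   -> -32 5 -32
+      -> -32 -27
-1     -> -32 -27 -1
swap   -> -32 -1 -27
negate -> -32 -1 27
-      -> -32 -28
-      -> -4
drop   -> (empty)
-8     -> -8
negate -> 8
negate -> -8
-4     -> -8 -4
+      -> -12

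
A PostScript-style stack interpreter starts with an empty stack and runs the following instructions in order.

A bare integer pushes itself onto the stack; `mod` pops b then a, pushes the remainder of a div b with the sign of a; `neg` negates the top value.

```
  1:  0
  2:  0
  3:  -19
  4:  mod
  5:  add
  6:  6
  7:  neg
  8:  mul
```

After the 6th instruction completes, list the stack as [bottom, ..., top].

[0, 6]

0   → 0
0   → 0 0
-19 → 0 0 -19
mod → 0 0
add → 0
6   → 0 6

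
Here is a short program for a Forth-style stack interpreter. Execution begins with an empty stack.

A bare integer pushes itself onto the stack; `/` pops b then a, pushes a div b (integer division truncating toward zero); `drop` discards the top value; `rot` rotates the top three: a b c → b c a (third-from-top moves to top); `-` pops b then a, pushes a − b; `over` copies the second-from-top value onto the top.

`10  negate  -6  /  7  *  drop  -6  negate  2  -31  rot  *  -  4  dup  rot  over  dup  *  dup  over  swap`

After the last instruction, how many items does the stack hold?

6

10     -> 10
negate -> -10
-6     -> -10 -6
/      -> 1
7      -> 1 7
*      -> 7
drop   -> (empty)
-6     -> -6
negate -> 6
2      -> 6 2
-31    -> 6 2 -31
rot    -> 2 -31 6
*      -> 2 -186
-      -> 188
4      -> 188 4
dup    -> 188 4 4
rot    -> 4 4 188
over   -> 4 4 188 4
dup    -> 4 4 188 4 4
*      -> 4 4 188 16
dup    -> 4 4 188 16 16
over   -> 4 4 188 16 16 16
swap   -> 4 4 188 16 16 16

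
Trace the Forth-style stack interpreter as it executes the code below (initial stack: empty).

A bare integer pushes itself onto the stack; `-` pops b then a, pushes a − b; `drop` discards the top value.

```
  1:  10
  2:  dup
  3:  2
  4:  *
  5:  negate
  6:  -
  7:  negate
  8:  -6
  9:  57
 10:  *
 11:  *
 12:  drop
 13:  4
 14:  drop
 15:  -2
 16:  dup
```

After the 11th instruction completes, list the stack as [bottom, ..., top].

10      [10]
dup     [10, 10]
2       [10, 10, 2]
*       [10, 20]
negate  [10, -20]
-       [30]
negate  [-30]
-6      [-30, -6]
57      [-30, -6, 57]
*       [-30, -342]
*       [10260]

[10260]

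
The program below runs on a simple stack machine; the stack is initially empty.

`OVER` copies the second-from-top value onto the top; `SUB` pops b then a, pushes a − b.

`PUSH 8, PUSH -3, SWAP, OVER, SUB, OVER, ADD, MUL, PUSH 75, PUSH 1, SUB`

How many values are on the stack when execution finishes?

PUSH 8  -> [8]
PUSH -3 -> [8, -3]
SWAP    -> [-3, 8]
OVER    -> [-3, 8, -3]
SUB     -> [-3, 11]
OVER    -> [-3, 11, -3]
ADD     -> [-3, 8]
MUL     -> [-24]
PUSH 75 -> [-24, 75]
PUSH 1  -> [-24, 75, 1]
SUB     -> [-24, 74]

2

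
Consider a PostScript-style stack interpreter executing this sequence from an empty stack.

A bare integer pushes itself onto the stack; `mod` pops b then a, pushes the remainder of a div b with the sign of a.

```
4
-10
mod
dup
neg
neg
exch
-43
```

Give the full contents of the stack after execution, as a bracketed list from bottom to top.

4    -> 4
-10  -> 4 -10
mod  -> 4
dup  -> 4 4
neg  -> 4 -4
neg  -> 4 4
exch -> 4 4
-43  -> 4 4 -43

[4, 4, -43]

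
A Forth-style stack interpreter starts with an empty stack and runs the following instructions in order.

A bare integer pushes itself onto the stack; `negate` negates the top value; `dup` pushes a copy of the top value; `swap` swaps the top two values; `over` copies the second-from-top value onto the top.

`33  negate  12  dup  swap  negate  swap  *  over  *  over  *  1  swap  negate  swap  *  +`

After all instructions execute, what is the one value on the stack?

33     -> 33
negate -> -33
12     -> -33 12
dup    -> -33 12 12
swap   -> -33 12 12
negate -> -33 12 -12
swap   -> -33 -12 12
*      -> -33 -144
over   -> -33 -144 -33
*      -> -33 4752
over   -> -33 4752 -33
*      -> -33 -156816
1      -> -33 -156816 1
swap   -> -33 1 -156816
negate -> -33 1 156816
swap   -> -33 156816 1
*      -> -33 156816
+      -> 156783

156783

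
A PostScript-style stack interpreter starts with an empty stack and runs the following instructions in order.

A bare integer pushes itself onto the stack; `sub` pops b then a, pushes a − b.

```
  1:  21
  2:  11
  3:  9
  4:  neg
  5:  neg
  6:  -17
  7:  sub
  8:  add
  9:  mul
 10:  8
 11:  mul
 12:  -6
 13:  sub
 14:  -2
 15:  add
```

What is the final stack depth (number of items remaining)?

1

21  -> [21]
11  -> [21, 11]
9   -> [21, 11, 9]
neg -> [21, 11, -9]
neg -> [21, 11, 9]
-17 -> [21, 11, 9, -17]
sub -> [21, 11, 26]
add -> [21, 37]
mul -> [777]
8   -> [777, 8]
mul -> [6216]
-6  -> [6216, -6]
sub -> [6222]
-2  -> [6222, -2]
add -> [6220]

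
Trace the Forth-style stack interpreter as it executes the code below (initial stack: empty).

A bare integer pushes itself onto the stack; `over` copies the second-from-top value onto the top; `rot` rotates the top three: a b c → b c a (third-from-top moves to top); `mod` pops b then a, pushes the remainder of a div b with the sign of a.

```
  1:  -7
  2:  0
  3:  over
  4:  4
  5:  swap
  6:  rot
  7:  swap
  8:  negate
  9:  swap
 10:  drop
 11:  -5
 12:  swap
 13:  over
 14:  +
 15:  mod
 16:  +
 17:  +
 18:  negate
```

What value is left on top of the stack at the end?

-7     : [-7]
0      : [-7, 0]
over   : [-7, 0, -7]
4      : [-7, 0, -7, 4]
swap   : [-7, 0, 4, -7]
rot    : [-7, 4, -7, 0]
swap   : [-7, 4, 0, -7]
negate : [-7, 4, 0, 7]
swap   : [-7, 4, 7, 0]
drop   : [-7, 4, 7]
-5     : [-7, 4, 7, -5]
swap   : [-7, 4, -5, 7]
over   : [-7, 4, -5, 7, -5]
+      : [-7, 4, -5, 2]
mod    : [-7, 4, -1]
+      : [-7, 3]
+      : [-4]
negate : [4]

4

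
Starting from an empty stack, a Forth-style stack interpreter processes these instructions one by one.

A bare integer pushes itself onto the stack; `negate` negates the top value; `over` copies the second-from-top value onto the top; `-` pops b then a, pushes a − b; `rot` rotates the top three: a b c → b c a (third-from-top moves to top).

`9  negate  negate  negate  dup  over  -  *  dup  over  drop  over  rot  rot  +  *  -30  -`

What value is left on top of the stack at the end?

30

9      → 9
negate → -9
negate → 9
negate → -9
dup    → -9 -9
over   → -9 -9 -9
-      → -9 0
*      → 0
dup    → 0 0
over   → 0 0 0
drop   → 0 0
over   → 0 0 0
rot    → 0 0 0
rot    → 0 0 0
+      → 0 0
*      → 0
-30    → 0 -30
-      → 30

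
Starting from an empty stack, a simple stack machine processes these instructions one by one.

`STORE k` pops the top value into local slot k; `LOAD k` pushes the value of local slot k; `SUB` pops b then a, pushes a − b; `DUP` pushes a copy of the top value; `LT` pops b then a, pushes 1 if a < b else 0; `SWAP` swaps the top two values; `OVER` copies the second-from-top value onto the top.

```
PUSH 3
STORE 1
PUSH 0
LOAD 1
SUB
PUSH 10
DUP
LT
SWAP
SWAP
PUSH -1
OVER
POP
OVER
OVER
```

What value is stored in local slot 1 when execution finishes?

3

PUSH 3   3
STORE 1  (empty)
PUSH 0   0
LOAD 1   0 3
SUB      -3
PUSH 10  -3 10
DUP      -3 10 10
LT       -3 0
SWAP     0 -3
SWAP     -3 0
PUSH -1  -3 0 -1
OVER     -3 0 -1 0
POP      -3 0 -1
OVER     -3 0 -1 0
OVER     -3 0 -1 0 -1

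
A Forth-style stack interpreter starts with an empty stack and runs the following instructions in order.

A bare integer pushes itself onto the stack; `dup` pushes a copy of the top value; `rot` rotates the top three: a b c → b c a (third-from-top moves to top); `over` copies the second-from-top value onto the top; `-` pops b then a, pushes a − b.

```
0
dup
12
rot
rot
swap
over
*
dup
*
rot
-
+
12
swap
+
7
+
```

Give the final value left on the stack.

0    → [0]
dup  → [0, 0]
12   → [0, 0, 12]
rot  → [0, 12, 0]
rot  → [12, 0, 0]
swap → [12, 0, 0]
over → [12, 0, 0, 0]
*    → [12, 0, 0]
dup  → [12, 0, 0, 0]
*    → [12, 0, 0]
rot  → [0, 0, 12]
-    → [0, -12]
+    → [-12]
12   → [-12, 12]
swap → [12, -12]
+    → [0]
7    → [0, 7]
+    → [7]

7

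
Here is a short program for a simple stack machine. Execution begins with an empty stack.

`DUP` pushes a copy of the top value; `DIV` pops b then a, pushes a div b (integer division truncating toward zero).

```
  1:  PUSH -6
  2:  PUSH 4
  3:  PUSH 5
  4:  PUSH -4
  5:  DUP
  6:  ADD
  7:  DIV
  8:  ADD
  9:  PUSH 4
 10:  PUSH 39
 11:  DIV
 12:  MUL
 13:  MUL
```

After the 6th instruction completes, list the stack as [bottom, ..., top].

PUSH -6 → -6
PUSH 4  → -6 4
PUSH 5  → -6 4 5
PUSH -4 → -6 4 5 -4
DUP     → -6 4 5 -4 -4
ADD     → -6 4 5 -8

[-6, 4, 5, -8]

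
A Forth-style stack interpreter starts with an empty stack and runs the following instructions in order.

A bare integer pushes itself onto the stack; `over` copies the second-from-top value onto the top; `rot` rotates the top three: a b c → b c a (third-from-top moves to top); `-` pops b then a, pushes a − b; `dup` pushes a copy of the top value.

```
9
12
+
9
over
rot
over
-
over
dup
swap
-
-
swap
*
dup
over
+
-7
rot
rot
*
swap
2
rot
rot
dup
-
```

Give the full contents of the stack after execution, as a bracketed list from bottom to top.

9    : [9]
12   : [9, 12]
+    : [21]
9    : [21, 9]
over : [21, 9, 21]
rot  : [9, 21, 21]
over : [9, 21, 21, 21]
-    : [9, 21, 0]
over : [9, 21, 0, 21]
dup  : [9, 21, 0, 21, 21]
swap : [9, 21, 0, 21, 21]
-    : [9, 21, 0, 0]
-    : [9, 21, 0]
swap : [9, 0, 21]
*    : [9, 0]
dup  : [9, 0, 0]
over : [9, 0, 0, 0]
+    : [9, 0, 0]
-7   : [9, 0, 0, -7]
rot  : [9, 0, -7, 0]
rot  : [9, -7, 0, 0]
*    : [9, -7, 0]
swap : [9, 0, -7]
2    : [9, 0, -7, 2]
rot  : [9, -7, 2, 0]
rot  : [9, 2, 0, -7]
dup  : [9, 2, 0, -7, -7]
-    : [9, 2, 0, 0]

[9, 2, 0, 0]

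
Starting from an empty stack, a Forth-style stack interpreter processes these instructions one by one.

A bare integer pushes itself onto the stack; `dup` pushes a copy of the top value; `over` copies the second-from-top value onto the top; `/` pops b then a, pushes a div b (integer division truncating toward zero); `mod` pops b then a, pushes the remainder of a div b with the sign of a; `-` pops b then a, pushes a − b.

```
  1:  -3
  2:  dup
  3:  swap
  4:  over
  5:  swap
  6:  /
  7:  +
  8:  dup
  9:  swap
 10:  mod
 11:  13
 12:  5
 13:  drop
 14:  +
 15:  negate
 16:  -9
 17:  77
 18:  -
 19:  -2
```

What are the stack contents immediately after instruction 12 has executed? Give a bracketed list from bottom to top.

[0, 13, 5]

-3    [-3]
dup   [-3, -3]
swap  [-3, -3]
over  [-3, -3, -3]
swap  [-3, -3, -3]
/     [-3, 1]
+     [-2]
dup   [-2, -2]
swap  [-2, -2]
mod   [0]
13    [0, 13]
5     [0, 13, 5]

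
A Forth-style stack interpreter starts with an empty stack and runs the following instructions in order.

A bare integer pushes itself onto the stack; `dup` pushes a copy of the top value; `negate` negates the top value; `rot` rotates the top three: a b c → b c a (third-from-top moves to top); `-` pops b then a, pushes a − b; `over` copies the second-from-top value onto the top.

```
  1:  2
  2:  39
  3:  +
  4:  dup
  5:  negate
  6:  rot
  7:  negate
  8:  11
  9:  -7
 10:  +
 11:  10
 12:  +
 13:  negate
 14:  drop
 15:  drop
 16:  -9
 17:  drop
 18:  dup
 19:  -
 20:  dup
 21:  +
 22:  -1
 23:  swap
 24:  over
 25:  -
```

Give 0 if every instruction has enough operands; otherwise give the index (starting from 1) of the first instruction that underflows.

6

2      : 2
39     : 2 39
+      : 41
dup    : 41 41
negate : 41 -41
rot  — needs 3 operands, stack has 2 → underflow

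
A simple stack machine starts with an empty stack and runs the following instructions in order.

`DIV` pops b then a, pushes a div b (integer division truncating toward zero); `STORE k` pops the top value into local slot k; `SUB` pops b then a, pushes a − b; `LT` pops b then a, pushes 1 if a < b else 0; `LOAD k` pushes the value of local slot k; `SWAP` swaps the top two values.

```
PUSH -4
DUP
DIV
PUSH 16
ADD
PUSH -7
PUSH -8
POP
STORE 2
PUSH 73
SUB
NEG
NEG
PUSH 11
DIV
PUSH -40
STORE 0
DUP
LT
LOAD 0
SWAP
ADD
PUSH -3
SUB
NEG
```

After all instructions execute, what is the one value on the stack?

37

PUSH -4  : -4
DUP      : -4 -4
DIV      : 1
PUSH 16  : 1 16
ADD      : 17
PUSH -7  : 17 -7
PUSH -8  : 17 -7 -8
POP      : 17 -7
STORE 2  : 17
PUSH 73  : 17 73
SUB      : -56
NEG      : 56
NEG      : -56
PUSH 11  : -56 11
DIV      : -5
PUSH -40 : -5 -40
STORE 0  : -5
DUP      : -5 -5
LT       : 0
LOAD 0   : 0 -40
SWAP     : -40 0
ADD      : -40
PUSH -3  : -40 -3
SUB      : -37
NEG      : 37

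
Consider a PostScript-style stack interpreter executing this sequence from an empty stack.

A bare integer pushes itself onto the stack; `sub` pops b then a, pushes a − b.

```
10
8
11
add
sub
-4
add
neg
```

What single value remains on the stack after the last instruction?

13

10  -> [10]
8   -> [10, 8]
11  -> [10, 8, 11]
add -> [10, 19]
sub -> [-9]
-4  -> [-9, -4]
add -> [-13]
neg -> [13]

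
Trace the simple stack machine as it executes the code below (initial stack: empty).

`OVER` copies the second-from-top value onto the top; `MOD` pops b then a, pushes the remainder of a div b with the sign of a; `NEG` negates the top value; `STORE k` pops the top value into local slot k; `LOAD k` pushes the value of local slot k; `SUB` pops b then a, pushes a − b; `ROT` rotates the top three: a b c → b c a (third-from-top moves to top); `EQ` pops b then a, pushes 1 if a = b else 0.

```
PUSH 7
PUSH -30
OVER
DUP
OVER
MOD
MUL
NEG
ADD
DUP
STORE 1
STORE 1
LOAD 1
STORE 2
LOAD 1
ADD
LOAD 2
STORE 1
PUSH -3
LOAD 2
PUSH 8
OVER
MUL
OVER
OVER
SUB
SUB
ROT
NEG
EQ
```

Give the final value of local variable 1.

PUSH 7   : [7]
PUSH -30 : [7, -30]
OVER     : [7, -30, 7]
DUP      : [7, -30, 7, 7]
OVER     : [7, -30, 7, 7, 7]
MOD      : [7, -30, 7, 0]
MUL      : [7, -30, 0]
NEG      : [7, -30, 0]
ADD      : [7, -30]
DUP      : [7, -30, -30]
STORE 1  : [7, -30]
STORE 1  : [7]
LOAD 1   : [7, -30]
STORE 2  : [7]
LOAD 1   : [7, -30]
ADD      : [-23]
LOAD 2   : [-23, -30]
STORE 1  : [-23]
PUSH -3  : [-23, -3]
LOAD 2   : [-23, -3, -30]
PUSH 8   : [-23, -3, -30, 8]
OVER     : [-23, -3, -30, 8, -30]
MUL      : [-23, -3, -30, -240]
OVER     : [-23, -3, -30, -240, -30]
OVER     : [-23, -3, -30, -240, -30, -240]
SUB      : [-23, -3, -30, -240, 210]
SUB      : [-23, -3, -30, -450]
ROT      : [-23, -30, -450, -3]
NEG      : [-23, -30, -450, 3]
EQ       : [-23, -30, 0]

-30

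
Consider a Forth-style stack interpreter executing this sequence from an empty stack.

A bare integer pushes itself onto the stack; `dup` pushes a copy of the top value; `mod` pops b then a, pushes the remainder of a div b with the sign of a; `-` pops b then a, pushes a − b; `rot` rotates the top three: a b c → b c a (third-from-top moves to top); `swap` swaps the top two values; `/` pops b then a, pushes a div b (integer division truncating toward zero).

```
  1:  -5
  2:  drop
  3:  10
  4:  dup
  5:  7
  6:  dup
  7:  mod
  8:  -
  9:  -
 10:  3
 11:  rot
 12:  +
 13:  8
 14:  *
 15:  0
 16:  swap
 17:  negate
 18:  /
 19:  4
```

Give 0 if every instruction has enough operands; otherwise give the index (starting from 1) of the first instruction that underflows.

-5   → -5
drop → (empty)
10   → 10
dup  → 10 10
7    → 10 10 7
dup  → 10 10 7 7
mod  → 10 10 0
-    → 10 10
-    → 0
3    → 0 3
rot  — needs 3 operands, stack has 2 → underflow

11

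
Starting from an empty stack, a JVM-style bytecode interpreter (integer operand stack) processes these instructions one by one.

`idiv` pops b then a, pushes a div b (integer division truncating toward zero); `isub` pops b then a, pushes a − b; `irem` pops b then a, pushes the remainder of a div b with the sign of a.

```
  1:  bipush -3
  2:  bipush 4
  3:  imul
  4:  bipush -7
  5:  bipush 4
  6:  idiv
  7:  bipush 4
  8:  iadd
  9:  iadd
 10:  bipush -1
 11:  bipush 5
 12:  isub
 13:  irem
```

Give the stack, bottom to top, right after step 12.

[-9, -6]

bipush -3  -3
bipush 4   -3 4
imul       -12
bipush -7  -12 -7
bipush 4   -12 -7 4
idiv       -12 -1
bipush 4   -12 -1 4
iadd       -12 3
iadd       -9
bipush -1  -9 -1
bipush 5   -9 -1 5
isub       -9 -6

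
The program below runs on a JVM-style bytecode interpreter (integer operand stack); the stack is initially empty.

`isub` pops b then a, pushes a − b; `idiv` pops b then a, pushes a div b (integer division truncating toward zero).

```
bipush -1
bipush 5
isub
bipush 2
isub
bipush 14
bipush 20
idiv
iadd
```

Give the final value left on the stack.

-8

bipush -1 -> [-1]
bipush 5  -> [-1, 5]
isub      -> [-6]
bipush 2  -> [-6, 2]
isub      -> [-8]
bipush 14 -> [-8, 14]
bipush 20 -> [-8, 14, 20]
idiv      -> [-8, 0]
iadd      -> [-8]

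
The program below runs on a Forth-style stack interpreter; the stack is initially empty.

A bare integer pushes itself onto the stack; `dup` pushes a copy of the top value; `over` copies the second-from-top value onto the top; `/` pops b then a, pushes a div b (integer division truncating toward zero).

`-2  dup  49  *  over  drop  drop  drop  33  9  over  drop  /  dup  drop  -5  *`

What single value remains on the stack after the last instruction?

-2   : [-2]
dup  : [-2, -2]
49   : [-2, -2, 49]
*    : [-2, -98]
over : [-2, -98, -2]
drop : [-2, -98]
drop : [-2]
drop : []
33   : [33]
9    : [33, 9]
over : [33, 9, 33]
drop : [33, 9]
/    : [3]
dup  : [3, 3]
drop : [3]
-5   : [3, -5]
*    : [-15]

-15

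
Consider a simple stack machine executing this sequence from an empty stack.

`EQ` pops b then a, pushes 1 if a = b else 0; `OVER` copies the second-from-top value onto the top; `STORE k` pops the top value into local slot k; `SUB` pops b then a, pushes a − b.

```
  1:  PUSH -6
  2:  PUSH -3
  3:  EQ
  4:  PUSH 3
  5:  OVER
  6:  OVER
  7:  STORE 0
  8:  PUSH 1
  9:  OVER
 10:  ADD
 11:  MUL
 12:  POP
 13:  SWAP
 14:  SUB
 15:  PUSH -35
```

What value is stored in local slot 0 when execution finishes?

3

PUSH -6   [-6]
PUSH -3   [-6, -3]
EQ        [0]
PUSH 3    [0, 3]
OVER      [0, 3, 0]
OVER      [0, 3, 0, 3]
STORE 0   [0, 3, 0]
PUSH 1    [0, 3, 0, 1]
OVER      [0, 3, 0, 1, 0]
ADD       [0, 3, 0, 1]
MUL       [0, 3, 0]
POP       [0, 3]
SWAP      [3, 0]
SUB       [3]
PUSH -35  [3, -35]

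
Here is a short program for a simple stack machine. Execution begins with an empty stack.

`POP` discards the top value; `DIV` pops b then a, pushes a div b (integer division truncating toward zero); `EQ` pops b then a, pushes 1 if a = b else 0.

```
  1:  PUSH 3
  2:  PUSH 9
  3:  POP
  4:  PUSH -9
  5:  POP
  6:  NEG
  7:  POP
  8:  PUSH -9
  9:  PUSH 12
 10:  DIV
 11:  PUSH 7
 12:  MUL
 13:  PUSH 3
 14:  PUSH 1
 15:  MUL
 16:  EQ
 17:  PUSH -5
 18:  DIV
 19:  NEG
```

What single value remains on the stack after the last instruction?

0

PUSH 3  → [3]
PUSH 9  → [3, 9]
POP     → [3]
PUSH -9 → [3, -9]
POP     → [3]
NEG     → [-3]
POP     → []
PUSH -9 → [-9]
PUSH 12 → [-9, 12]
DIV     → [0]
PUSH 7  → [0, 7]
MUL     → [0]
PUSH 3  → [0, 3]
PUSH 1  → [0, 3, 1]
MUL     → [0, 3]
EQ      → [0]
PUSH -5 → [0, -5]
DIV     → [0]
NEG     → [0]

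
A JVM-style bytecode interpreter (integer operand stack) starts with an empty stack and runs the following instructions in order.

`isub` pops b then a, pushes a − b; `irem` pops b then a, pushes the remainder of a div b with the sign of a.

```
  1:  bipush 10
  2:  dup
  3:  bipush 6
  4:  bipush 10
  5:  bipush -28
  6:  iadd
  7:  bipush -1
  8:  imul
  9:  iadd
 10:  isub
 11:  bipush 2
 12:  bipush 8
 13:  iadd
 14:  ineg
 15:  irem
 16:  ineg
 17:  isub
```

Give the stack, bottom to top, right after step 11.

[10, -14, 2]

bipush 10  → [10]
dup        → [10, 10]
bipush 6   → [10, 10, 6]
bipush 10  → [10, 10, 6, 10]
bipush -28 → [10, 10, 6, 10, -28]
iadd       → [10, 10, 6, -18]
bipush -1  → [10, 10, 6, -18, -1]
imul       → [10, 10, 6, 18]
iadd       → [10, 10, 24]
isub       → [10, -14]
bipush 2   → [10, -14, 2]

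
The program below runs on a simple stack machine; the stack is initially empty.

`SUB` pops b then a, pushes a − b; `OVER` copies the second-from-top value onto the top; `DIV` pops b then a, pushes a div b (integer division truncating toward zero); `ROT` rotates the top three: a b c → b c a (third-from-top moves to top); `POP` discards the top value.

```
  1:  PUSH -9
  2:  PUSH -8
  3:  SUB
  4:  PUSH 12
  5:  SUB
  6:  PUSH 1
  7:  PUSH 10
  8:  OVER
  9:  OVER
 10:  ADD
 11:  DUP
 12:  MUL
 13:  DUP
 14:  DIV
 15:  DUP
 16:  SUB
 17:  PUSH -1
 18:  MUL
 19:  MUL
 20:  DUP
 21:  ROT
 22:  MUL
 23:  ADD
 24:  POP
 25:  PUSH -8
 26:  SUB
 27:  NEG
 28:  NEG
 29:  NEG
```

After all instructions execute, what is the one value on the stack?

PUSH -9 -> -9
PUSH -8 -> -9 -8
SUB     -> -1
PUSH 12 -> -1 12
SUB     -> -13
PUSH 1  -> -13 1
PUSH 10 -> -13 1 10
OVER    -> -13 1 10 1
OVER    -> -13 1 10 1 10
ADD     -> -13 1 10 11
DUP     -> -13 1 10 11 11
MUL     -> -13 1 10 121
DUP     -> -13 1 10 121 121
DIV     -> -13 1 10 1
DUP     -> -13 1 10 1 1
SUB     -> -13 1 10 0
PUSH -1 -> -13 1 10 0 -1
MUL     -> -13 1 10 0
MUL     -> -13 1 0
DUP     -> -13 1 0 0
ROT     -> -13 0 0 1
MUL     -> -13 0 0
ADD     -> -13 0
POP     -> -13
PUSH -8 -> -13 -8
SUB     -> -5
NEG     -> 5
NEG     -> -5
NEG     -> 5

5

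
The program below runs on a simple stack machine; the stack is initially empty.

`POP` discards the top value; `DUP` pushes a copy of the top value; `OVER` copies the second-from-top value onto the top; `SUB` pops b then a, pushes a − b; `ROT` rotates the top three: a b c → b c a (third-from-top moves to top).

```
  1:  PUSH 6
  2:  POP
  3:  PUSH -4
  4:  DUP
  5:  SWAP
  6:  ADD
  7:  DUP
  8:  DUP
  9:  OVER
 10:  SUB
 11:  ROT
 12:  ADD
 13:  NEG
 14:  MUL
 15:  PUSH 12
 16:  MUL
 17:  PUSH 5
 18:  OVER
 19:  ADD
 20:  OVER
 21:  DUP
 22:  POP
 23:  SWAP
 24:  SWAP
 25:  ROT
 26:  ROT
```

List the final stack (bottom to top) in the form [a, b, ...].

[-768, -768, -763]

PUSH 6  → 6
POP     → (empty)
PUSH -4 → -4
DUP     → -4 -4
SWAP    → -4 -4
ADD     → -8
DUP     → -8 -8
DUP     → -8 -8 -8
OVER    → -8 -8 -8 -8
SUB     → -8 -8 0
ROT     → -8 0 -8
ADD     → -8 -8
NEG     → -8 8
MUL     → -64
PUSH 12 → -64 12
MUL     → -768
PUSH 5  → -768 5
OVER    → -768 5 -768
ADD     → -768 -763
OVER    → -768 -763 -768
DUP     → -768 -763 -768 -768
POP     → -768 -763 -768
SWAP    → -768 -768 -763
SWAP    → -768 -763 -768
ROT     → -763 -768 -768
ROT     → -768 -768 -763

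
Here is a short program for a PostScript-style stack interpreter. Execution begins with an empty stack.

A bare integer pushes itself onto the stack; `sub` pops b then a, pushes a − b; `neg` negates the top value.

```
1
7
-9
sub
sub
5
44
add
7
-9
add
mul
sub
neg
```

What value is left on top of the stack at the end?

1    1
7    1 7
-9   1 7 -9
sub  1 16
sub  -15
5    -15 5
44   -15 5 44
add  -15 49
7    -15 49 7
-9   -15 49 7 -9
add  -15 49 -2
mul  -15 -98
sub  83
neg  -83

-83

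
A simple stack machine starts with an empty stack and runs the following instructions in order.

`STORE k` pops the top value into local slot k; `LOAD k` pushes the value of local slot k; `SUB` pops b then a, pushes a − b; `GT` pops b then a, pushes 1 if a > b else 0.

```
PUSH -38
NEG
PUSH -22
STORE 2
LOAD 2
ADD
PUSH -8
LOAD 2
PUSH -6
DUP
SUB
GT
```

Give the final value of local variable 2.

-22

PUSH -38  [-38]
NEG       [38]
PUSH -22  [38, -22]
STORE 2   [38]
LOAD 2    [38, -22]
ADD       [16]
PUSH -8   [16, -8]
LOAD 2    [16, -8, -22]
PUSH -6   [16, -8, -22, -6]
DUP       [16, -8, -22, -6, -6]
SUB       [16, -8, -22, 0]
GT        [16, -8, 0]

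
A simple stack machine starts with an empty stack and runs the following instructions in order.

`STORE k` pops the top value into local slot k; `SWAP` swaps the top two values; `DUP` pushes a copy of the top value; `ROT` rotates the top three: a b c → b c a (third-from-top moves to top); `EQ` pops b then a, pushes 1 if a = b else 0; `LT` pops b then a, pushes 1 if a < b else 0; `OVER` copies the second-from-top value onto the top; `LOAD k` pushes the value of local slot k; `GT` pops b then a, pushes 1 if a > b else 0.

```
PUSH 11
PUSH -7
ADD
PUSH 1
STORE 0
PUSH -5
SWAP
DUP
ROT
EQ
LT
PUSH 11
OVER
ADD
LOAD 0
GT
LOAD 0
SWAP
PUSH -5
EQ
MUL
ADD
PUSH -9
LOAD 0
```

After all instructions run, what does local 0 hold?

1

PUSH 11 : 11
PUSH -7 : 11 -7
ADD     : 4
PUSH 1  : 4 1
STORE 0 : 4
PUSH -5 : 4 -5
SWAP    : -5 4
DUP     : -5 4 4
ROT     : 4 4 -5
EQ      : 4 0
LT      : 0
PUSH 11 : 0 11
OVER    : 0 11 0
ADD     : 0 11
LOAD 0  : 0 11 1
GT      : 0 1
LOAD 0  : 0 1 1
SWAP    : 0 1 1
PUSH -5 : 0 1 1 -5
EQ      : 0 1 0
MUL     : 0 0
ADD     : 0
PUSH -9 : 0 -9
LOAD 0  : 0 -9 1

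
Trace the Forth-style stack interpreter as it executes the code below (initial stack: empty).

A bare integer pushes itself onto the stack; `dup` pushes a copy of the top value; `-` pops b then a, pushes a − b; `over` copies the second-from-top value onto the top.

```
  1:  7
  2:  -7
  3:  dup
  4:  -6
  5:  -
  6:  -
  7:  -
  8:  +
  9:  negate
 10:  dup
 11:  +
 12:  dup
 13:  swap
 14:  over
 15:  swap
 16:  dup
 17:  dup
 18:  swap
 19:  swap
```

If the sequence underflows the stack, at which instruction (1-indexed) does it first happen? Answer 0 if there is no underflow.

7    [7]
-7   [7, -7]
dup  [7, -7, -7]
-6   [7, -7, -7, -6]
-    [7, -7, -1]
-    [7, -6]
-    [13]
+  — needs 2 operands, stack has 1 → underflow

8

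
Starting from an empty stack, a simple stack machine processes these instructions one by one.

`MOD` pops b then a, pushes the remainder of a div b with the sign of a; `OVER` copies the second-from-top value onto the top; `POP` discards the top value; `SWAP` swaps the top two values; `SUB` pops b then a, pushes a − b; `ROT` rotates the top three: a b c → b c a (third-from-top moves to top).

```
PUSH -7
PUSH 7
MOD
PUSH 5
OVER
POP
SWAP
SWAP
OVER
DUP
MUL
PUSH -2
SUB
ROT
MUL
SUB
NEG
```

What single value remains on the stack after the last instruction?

PUSH -7 : [-7]
PUSH 7  : [-7, 7]
MOD     : [0]
PUSH 5  : [0, 5]
OVER    : [0, 5, 0]
POP     : [0, 5]
SWAP    : [5, 0]
SWAP    : [0, 5]
OVER    : [0, 5, 0]
DUP     : [0, 5, 0, 0]
MUL     : [0, 5, 0]
PUSH -2 : [0, 5, 0, -2]
SUB     : [0, 5, 2]
ROT     : [5, 2, 0]
MUL     : [5, 0]
SUB     : [5]
NEG     : [-5]

-5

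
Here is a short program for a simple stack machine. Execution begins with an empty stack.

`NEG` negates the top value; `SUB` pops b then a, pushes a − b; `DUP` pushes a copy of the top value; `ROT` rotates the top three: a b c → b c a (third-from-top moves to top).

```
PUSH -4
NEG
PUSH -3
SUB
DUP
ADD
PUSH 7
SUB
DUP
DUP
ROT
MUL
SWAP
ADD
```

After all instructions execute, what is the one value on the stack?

PUSH -4 -> [-4]
NEG     -> [4]
PUSH -3 -> [4, -3]
SUB     -> [7]
DUP     -> [7, 7]
ADD     -> [14]
PUSH 7  -> [14, 7]
SUB     -> [7]
DUP     -> [7, 7]
DUP     -> [7, 7, 7]
ROT     -> [7, 7, 7]
MUL     -> [7, 49]
SWAP    -> [49, 7]
ADD     -> [56]

56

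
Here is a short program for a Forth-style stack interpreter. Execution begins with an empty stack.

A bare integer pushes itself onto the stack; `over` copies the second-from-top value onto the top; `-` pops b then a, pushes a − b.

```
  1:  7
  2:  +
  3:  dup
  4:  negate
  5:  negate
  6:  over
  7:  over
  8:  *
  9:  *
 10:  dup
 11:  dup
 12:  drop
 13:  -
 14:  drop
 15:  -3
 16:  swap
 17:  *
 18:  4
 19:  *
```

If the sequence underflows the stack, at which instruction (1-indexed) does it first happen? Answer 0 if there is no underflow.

2

7 : 7
+  — needs 2 operands, stack has 1 → underflow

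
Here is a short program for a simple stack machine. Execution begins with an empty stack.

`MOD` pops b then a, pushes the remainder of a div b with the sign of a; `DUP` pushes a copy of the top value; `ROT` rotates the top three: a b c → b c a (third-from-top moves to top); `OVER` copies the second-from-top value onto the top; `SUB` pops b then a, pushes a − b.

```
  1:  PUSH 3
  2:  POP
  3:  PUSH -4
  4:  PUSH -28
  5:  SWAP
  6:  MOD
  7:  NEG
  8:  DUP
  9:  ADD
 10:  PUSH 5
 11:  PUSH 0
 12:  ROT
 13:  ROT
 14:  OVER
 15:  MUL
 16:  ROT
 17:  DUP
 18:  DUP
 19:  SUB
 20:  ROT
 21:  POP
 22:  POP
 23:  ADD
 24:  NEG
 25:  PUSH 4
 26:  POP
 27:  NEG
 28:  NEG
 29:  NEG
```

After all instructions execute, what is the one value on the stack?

0

PUSH 3    3
POP       (empty)
PUSH -4   -4
PUSH -28  -4 -28
SWAP      -28 -4
MOD       0
NEG       0
DUP       0 0
ADD       0
PUSH 5    0 5
PUSH 0    0 5 0
ROT       5 0 0
ROT       0 0 5
OVER      0 0 5 0
MUL       0 0 0
ROT       0 0 0
DUP       0 0 0 0
DUP       0 0 0 0 0
SUB       0 0 0 0
ROT       0 0 0 0
POP       0 0 0
POP       0 0
ADD       0
NEG       0
PUSH 4    0 4
POP       0
NEG       0
NEG       0
NEG       0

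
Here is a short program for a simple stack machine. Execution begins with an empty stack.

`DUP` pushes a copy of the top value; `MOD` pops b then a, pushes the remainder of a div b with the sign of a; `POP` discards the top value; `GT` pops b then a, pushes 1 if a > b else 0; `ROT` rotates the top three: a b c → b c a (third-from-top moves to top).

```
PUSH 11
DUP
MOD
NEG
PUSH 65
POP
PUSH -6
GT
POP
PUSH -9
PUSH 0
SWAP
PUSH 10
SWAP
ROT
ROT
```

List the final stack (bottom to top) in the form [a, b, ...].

[-9, 0, 10]

PUSH 11 → 11
DUP     → 11 11
MOD     → 0
NEG     → 0
PUSH 65 → 0 65
POP     → 0
PUSH -6 → 0 -6
GT      → 1
POP     → (empty)
PUSH -9 → -9
PUSH 0  → -9 0
SWAP    → 0 -9
PUSH 10 → 0 -9 10
SWAP    → 0 10 -9
ROT     → 10 -9 0
ROT     → -9 0 10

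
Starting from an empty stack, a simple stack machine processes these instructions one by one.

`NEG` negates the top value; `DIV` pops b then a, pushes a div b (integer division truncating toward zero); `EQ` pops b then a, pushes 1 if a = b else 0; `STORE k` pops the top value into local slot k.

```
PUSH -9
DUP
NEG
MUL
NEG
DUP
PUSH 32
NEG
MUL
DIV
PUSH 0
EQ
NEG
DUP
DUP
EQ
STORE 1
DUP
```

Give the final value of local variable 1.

PUSH -9 : [-9]
DUP     : [-9, -9]
NEG     : [-9, 9]
MUL     : [-81]
NEG     : [81]
DUP     : [81, 81]
PUSH 32 : [81, 81, 32]
NEG     : [81, 81, -32]
MUL     : [81, -2592]
DIV     : [0]
PUSH 0  : [0, 0]
EQ      : [1]
NEG     : [-1]
DUP     : [-1, -1]
DUP     : [-1, -1, -1]
EQ      : [-1, 1]
STORE 1 : [-1]
DUP     : [-1, -1]

1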